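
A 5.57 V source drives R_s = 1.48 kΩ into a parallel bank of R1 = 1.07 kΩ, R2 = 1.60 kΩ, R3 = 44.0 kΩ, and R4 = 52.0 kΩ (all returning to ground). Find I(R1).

Combine the parallel branches: R_p = (1/1.07 + 1/1.60 + 1/44.0 + 1/52.0)⁻¹ = 0.6244 kΩ.
Node voltage V_A = V_supply · R_p/(R_s + R_p) = 5.57 × 0.2967 = 1.653 V.
Branch current I = V_A/R1 = 1.653/1.07 = 1.545 mA.
(Check via current divider: I_total = 2.647 mA; share G_k/ΣG = 0.5836 → same result.)

I ≈ 1.54 mA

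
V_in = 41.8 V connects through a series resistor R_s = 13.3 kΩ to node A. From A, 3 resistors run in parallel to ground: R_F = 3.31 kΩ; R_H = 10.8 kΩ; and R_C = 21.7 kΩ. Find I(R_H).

I ≈ 0.564 mA

Parallel bank: R_p = 1/(1/3.31 + 1/10.8 + 1/21.7) = 2.269 kΩ.
Node voltage V_A = V_in · R_p/(R_s + R_p) = 41.8 × 0.1457 = 6.091 V.
I(R_H) = V_A / R_H = 6.091/10.8 = 0.5640 mA.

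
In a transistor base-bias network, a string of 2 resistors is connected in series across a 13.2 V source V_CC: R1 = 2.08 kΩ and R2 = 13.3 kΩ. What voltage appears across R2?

V ≈ 11.4 V

Series total: ΣR = 2.08 + 13.3 = 15.38 kΩ.
By the voltage-divider rule, V = 13.2 × 13.30/15.38 = 11.41 V.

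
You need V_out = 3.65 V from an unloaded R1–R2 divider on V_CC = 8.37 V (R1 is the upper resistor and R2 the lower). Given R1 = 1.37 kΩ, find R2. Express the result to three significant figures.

R2 ≈ 1.06 kΩ

The divider ratio is R2/(R1+R2) = 3.65/8.37 = 0.4361.
So R2 = R1 · V_out/(V_CC − V_out) = 1.37 × 3.65/(8.37 − 3.65) = 1.37 × 0.7733 = 1.059 kΩ.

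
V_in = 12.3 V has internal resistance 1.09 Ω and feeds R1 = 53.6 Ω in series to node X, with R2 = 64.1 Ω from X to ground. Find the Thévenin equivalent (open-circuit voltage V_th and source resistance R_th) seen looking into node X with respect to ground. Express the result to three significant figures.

R1' = 1.09 + 53.6 = 54.69 Ω (source resistance + R1).
With X open, the divider is unloaded: V_th = 12.3 × 64.1/118.8 = 6.637 V.
Looking into X with the source shorted: R_th = R1'·R2/(R1'+R2) = 54.69 × 64.1/118.8 = 29.51 Ω.

V_th ≈ 6.64 V, R_th ≈ 29.5 Ω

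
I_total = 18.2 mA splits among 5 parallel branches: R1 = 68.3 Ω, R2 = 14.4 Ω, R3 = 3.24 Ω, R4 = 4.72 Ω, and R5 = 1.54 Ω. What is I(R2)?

ΣG = 1/68.3 + 1/14.4 + 1/3.24 + 1/4.72 + 1/1.54 = 1.254.
Current divider: I(R2) = I_total · G_k/ΣG = 18.2 × (0.06944/1.254) = 18.2 × 0.05538 = 1.008 mA.

I ≈ 1.01 mA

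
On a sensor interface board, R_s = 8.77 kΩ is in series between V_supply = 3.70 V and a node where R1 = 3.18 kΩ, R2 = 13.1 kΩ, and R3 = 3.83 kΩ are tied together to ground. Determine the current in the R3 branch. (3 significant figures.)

Parallel bank: R_p = 1/(1/3.18 + 1/13.1 + 1/3.83) = 1.534 kΩ.
V_A = 3.70 × 1.534/10.30 = 0.5508 V.
Branch current I = V_A/R3 = 0.5508/3.83 = 0.1438 mA.
(Check via current divider: I_total = 0.3591 mA; share G_k/ΣG = 0.4005 → same result.)

I ≈ 0.144 mA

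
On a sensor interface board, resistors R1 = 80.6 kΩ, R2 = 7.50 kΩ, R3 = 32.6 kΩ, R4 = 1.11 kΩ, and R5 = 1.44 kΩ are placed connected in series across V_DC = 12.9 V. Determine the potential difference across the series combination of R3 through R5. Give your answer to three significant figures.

ΣR = 80.6 + 7.50 + 32.6 + 1.11 + 1.44 = 123.2 kΩ.
R_{R3..R5} = 32.6 + 1.11 + 1.44 = 35.15 kΩ.
V = V_DC · R/ΣR = 12.9 × 0.2852 = 3.679 V.

V ≈ 3.68 V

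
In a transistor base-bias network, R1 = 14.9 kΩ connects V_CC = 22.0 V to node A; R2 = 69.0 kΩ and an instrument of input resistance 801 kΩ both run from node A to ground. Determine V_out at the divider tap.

The load sits in parallel with R2, giving an effective lower resistance R2' = R2·R_L/(R2+R_L) = 63.53 kΩ.
Now apply the divider: V_out = 22.0 × 0.8100 = 17.82 V.
(Unloaded it would be 18.1 V; the load pulls it down.)

V_out ≈ 17.8 V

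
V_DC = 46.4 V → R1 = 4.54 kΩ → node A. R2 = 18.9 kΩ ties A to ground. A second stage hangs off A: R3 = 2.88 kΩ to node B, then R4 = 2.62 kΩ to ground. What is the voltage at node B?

V_B ≈ 10.7 V

The second stage (R3 + R4 = 5.500 kΩ) loads node A in parallel with R2.
Effective lower resistance at A: R2 ‖ 5.500 = 4.260 kΩ.
So V_A = 46.4 × 0.4841 = 22.46 V.
V_B = V_A × 0.4764 = 10.70 V.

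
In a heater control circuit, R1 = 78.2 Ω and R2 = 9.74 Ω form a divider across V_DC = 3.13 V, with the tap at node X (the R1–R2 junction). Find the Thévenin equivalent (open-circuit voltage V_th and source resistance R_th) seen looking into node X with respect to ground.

With X open, the divider is unloaded: V_th = 3.13 × 9.74/87.94 = 0.3467 V.
Zeroing V_DC shorts the top of R1 to ground, so R_th = R1 ‖ R2 = 8.661 Ω.

V_th ≈ 0.347 V, R_th ≈ 8.66 Ω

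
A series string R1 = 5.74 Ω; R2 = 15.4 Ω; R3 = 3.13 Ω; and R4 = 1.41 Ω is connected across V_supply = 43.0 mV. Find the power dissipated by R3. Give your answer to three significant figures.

P ≈ 8.78 µW

Series current I = V_supply/ΣR = 43.0/25.68 = 1.674 mA.
V(R3) = I·R = 5.241 mV; P = V·I = 5.241 × 1.674 = 8.776 µW.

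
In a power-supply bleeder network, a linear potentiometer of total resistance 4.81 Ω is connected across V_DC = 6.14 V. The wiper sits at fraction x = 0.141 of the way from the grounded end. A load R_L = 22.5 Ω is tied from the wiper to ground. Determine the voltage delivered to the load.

V_out ≈ 0.844 V

Split the track: R_lower = x·R_p = 0.6782 Ω, R_upper = (1−x)·R_p = 4.132 Ω.
(x·R_p) ‖ R_L = 0.6584 Ω.
Loaded-divider output: V_out = 6.14 × 0.1374 = 0.8439 V.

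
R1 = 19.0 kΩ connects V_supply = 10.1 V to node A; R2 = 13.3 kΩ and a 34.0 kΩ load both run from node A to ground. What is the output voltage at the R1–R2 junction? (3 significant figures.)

R2 ‖ R_L = (13.3 × 34.0)/(13.3 + 34.0) = 9.560 kΩ.
Voltage divider with the loaded lower leg: V_out = 10.1 × 9.560/(19.0 + 9.560) = 10.1 × 0.3347 = 3.381 V.

V_out ≈ 3.38 V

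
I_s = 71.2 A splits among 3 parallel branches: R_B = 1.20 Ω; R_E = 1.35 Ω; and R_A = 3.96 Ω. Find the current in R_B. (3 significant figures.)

I ≈ 32.5 A

Total conductance ΣG = 1/1.20 + 1/1.35 + 1/3.96 = 1.827 (units of 1/Ω).
R_B takes the fraction G_k/ΣG = 0.8333/1.827 = 0.4562, so I = 71.2 × 0.4562 = 32.48 A.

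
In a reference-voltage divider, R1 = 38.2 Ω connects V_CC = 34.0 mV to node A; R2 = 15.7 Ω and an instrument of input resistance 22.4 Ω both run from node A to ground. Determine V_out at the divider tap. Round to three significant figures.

First combine the lower leg with the load: R2 ‖ R_L = 9.230 Ω.
Then V_out = V_CC · R2'/(R1 + R2') = 34.0 × 9.230/47.43 = 6.617 mV.
(Unloaded it would be 9.90 mV; the load pulls it down.)

V_out ≈ 6.62 mV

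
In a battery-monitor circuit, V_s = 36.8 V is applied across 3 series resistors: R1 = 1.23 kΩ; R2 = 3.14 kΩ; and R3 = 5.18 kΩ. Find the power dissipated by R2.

ΣR = 9.550 kΩ → I = 36.8/9.550 = 3.853 mA.
V(R2) = I·R = 12.10 V; P = V·I = 12.10 × 3.853 = 46.62 mW.

P ≈ 46.6 mW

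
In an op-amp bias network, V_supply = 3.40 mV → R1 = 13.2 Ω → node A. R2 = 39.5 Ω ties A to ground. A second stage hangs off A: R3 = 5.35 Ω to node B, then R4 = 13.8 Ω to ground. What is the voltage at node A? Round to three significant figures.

Looking into the second stage from A: R3 + R4 = 19.15 Ω appears in parallel with R2.
Effective lower resistance at A: R2 ‖ 19.15 = 12.90 Ω.
V_A = 3.40 × 12.90/(13.2 + 12.90) = 1.680 mV.

V_A ≈ 1.68 mV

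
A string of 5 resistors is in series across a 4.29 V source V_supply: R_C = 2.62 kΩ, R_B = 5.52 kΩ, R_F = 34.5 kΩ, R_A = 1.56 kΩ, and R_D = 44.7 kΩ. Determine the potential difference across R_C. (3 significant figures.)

ΣR = 2.62 + 5.52 + 34.5 + 1.56 + 44.7 = 88.90 kΩ.
By the voltage-divider rule, V = 4.29 × 2.620/88.90 = 0.1264 V.

V ≈ 0.126 V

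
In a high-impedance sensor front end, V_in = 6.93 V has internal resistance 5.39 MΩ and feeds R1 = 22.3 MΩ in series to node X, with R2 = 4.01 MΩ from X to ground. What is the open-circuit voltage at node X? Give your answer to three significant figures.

R1' = 5.39 + 22.3 = 27.69 MΩ (source resistance + R1).
With X open, the divider is unloaded: V_th = 6.93 × 4.01/31.70 = 0.8766 V.

V_th ≈ 0.877 V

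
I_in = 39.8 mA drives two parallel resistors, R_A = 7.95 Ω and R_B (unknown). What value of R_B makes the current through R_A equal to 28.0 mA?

Two-branch current divider: I_A = I_in · R_B/(R_A + R_B).
With f = 0.7035, R_B = R_A · f/(1−f) = 7.95 × 2.373 = 18.86 Ω.

R_B ≈ 18.9 Ω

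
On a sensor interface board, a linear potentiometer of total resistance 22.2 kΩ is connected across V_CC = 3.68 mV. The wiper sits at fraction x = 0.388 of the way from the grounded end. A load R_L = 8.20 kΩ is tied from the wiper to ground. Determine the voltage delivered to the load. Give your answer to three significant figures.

V_out ≈ 0.869 mV

Lower segment x·R_p = 8.614 kΩ; upper segment (1−x)·R_p = 13.59 kΩ.
(x·R_p) ‖ R_L = 4.201 kΩ.
Then V_out = V_CC · 4.201/(13.59 + 4.201) = 0.8691 mV.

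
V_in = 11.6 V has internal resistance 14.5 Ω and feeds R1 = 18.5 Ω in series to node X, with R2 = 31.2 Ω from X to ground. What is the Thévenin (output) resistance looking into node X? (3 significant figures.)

R1' = 14.5 + 18.5 = 33.00 Ω (source resistance + R1).
Zeroing V_in shorts the top of R1' to ground, so R_th = R1' ‖ R2 = 16.04 Ω.

R_th ≈ 16.0 Ω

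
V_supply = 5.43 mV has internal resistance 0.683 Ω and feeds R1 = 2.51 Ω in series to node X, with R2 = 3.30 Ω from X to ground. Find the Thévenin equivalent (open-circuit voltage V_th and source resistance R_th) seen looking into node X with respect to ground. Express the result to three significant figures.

V_th ≈ 2.76 mV, R_th ≈ 1.62 Ω

R1' = 0.683 + 2.51 = 3.193 Ω (source resistance + R1).
V_th is the unloaded tap voltage: V_supply · R2/(R1'+R2) = 5.43 × 0.5082 = 2.760 mV.
Zeroing V_supply shorts the top of R1' to ground, so R_th = R1' ‖ R2 = 1.623 Ω.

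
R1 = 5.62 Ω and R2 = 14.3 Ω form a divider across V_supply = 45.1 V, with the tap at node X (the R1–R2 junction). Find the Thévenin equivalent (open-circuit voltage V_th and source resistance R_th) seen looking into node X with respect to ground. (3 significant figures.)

V_th ≈ 32.4 V, R_th ≈ 4.03 Ω

Open-circuit (no load on X): V_th = V_supply · R2/(R1 + R2) = 45.1 × 14.3/(5.620 + 14.3) = 32.38 V.
Looking into X with the source shorted: R_th = R1·R2/(R1+R2) = 5.620 × 14.3/19.92 = 4.034 Ω.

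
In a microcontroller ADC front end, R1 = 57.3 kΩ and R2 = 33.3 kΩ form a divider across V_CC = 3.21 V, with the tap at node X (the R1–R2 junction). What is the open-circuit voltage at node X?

V_th ≈ 1.18 V

Open-circuit (no load on X): V_th = V_CC · R2/(R1 + R2) = 3.21 × 33.3/(57.30 + 33.3) = 1.180 V.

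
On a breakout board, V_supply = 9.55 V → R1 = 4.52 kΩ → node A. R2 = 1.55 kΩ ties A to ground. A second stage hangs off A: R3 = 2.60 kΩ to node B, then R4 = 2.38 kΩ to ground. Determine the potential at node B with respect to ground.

Node A sees R2 in parallel with the series input of stage 2, R3 + R4 = 4.980 kΩ.
R2 ‖ (R3+R4) = 1.182 kΩ.
So V_A = 9.55 × 0.2073 = 1.980 V.
V_B = V_A × 0.4779 = 0.9462 V.

V_B ≈ 0.946 V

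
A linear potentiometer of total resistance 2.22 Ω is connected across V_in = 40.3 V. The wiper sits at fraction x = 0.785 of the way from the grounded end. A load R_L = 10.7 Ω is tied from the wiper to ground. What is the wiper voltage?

V_out ≈ 30.6 V

Split the track: R_lower = x·R_p = 1.743 Ω, R_upper = (1−x)·R_p = 0.4773 Ω.
Lower segment in parallel with the load: 1.743 ‖ 10.7 = 1.499 Ω.
Then V_out = V_in · 1.499/(0.4773 + 1.499) = 30.57 V.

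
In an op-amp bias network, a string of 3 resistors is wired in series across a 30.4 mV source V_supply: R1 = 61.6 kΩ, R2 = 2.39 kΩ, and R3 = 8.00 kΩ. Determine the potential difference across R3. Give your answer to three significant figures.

Series total: ΣR = 61.6 + 2.39 + 8.00 = 71.99 kΩ.
By the voltage-divider rule, V = 30.4 × 8.000/71.99 = 3.378 mV.

V ≈ 3.38 mV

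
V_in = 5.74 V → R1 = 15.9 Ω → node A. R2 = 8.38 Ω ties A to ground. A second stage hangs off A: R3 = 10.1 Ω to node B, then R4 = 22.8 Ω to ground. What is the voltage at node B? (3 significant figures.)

Node A sees R2 in parallel with the series input of stage 2, R3 + R4 = 32.90 Ω.
Effective lower resistance at A: R2 ‖ 32.90 = 6.679 Ω.
V_A = 5.74 × 6.679/(15.9 + 6.679) = 1.698 V.
Then the unloaded second divider: V_B = V_A × R4/(R3+R4) = 1.698 × 0.6930 = 1.177 V.

V_B ≈ 1.18 V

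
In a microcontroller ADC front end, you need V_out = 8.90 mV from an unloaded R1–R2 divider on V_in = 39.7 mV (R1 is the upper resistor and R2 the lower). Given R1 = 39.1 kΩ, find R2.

R2 ≈ 11.3 kΩ

V_out/V_in = R2/(R1+R2) = 0.2242.
So R2 = R1 · V_out/(V_in − V_out) = 39.1 × 8.90/(39.7 − 8.90) = 39.1 × 0.2890 = 11.30 kΩ.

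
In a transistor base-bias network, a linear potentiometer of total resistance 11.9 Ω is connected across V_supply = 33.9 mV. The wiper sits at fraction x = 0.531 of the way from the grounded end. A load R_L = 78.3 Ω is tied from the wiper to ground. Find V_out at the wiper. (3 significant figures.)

The pot divides into 5.581 Ω above the wiper and 6.319 Ω below.
Lower segment in parallel with the load: 6.319 ‖ 78.3 = 5.847 Ω.
V_out = 33.9 × 5.847/(5.581 + 5.847) = 17.34 mV.
(Unloaded: V_out = x·V_supply = 18.0 mV.)

V_out ≈ 17.3 mV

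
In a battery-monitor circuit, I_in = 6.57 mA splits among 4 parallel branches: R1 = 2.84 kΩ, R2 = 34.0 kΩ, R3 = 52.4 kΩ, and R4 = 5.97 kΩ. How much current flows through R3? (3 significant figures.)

Total conductance ΣG = 1/2.84 + 1/34.0 + 1/52.4 + 1/5.97 = 0.5681 (units of 1/kΩ).
By the current-divider rule, I = I_in · G_k/ΣG = 6.57 × 0.03359 = 0.2207 mA.

I ≈ 0.221 mA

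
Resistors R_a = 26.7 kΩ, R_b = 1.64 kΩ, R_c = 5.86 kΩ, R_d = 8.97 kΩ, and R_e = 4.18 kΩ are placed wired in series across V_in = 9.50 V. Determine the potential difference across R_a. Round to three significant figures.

Total series resistance ΣR = 26.7 + 1.64 + 5.86 + 8.97 + 4.18 = 47.35 kΩ.
V = V_in · R/ΣR = 9.50 × 0.5639 = 5.357 V.

V ≈ 5.36 V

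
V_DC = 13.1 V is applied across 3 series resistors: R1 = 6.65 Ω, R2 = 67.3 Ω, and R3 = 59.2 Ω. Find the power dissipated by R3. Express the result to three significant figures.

ΣR = 133.2 Ω → I = 13.1/133.2 = 0.09839 A.
V(R3) = I·R = 5.824 V; P = V·I = 5.824 × 0.09839 = 0.5730 W.

P ≈ 0.573 W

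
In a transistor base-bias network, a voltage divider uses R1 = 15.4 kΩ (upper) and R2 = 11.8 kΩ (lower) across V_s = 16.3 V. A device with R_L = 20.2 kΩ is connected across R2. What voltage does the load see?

The load sits in parallel with R2, giving an effective lower resistance R2' = R2·R_L/(R2+R_L) = 7.449 kΩ.
Voltage divider with the loaded lower leg: V_out = 16.3 × 7.449/(15.4 + 7.449) = 16.3 × 0.3260 = 5.314 V.
(Unloaded it would be 7.07 V; the load pulls it down.)

V_out ≈ 5.31 V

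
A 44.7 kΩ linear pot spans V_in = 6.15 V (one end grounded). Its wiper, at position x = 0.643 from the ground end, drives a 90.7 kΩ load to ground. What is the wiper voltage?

V_out ≈ 3.55 V

Split the track: R_lower = x·R_p = 28.74 kΩ, R_upper = (1−x)·R_p = 15.96 kΩ.
(x·R_p) ‖ R_L = 21.83 kΩ.
Loaded-divider output: V_out = 6.15 × 0.5777 = 3.553 V.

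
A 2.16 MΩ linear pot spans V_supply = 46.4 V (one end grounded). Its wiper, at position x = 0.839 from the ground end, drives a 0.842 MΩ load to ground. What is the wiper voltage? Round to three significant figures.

Split the track: R_lower = x·R_p = 1.812 MΩ, R_upper = (1−x)·R_p = 0.3478 MΩ.
(x·R_p) ‖ R_L = 0.5749 MΩ.
Loaded-divider output: V_out = 46.4 × 0.6231 = 28.91 V.

V_out ≈ 28.9 V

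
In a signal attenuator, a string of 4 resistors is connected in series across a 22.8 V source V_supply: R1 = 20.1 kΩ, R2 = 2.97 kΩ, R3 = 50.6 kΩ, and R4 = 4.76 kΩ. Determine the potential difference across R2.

V ≈ 0.863 V

Total series resistance ΣR = 20.1 + 2.97 + 50.6 + 4.76 = 78.43 kΩ.
Voltage divider: V = V_supply · (2.970 / 78.43) = 22.8 × 0.03787 = 0.8634 V.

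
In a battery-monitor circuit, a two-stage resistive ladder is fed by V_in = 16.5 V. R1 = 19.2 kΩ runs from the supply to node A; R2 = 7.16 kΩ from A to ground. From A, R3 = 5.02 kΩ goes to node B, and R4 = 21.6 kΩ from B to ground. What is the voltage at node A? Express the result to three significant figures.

Looking into the second stage from A: R3 + R4 = 26.62 kΩ appears in parallel with R2.
Effective lower resistance at A: R2 ‖ 26.62 = 5.642 kΩ.
V_A = 16.5 × 5.642/(19.2 + 5.642) = 3.748 V.

V_A ≈ 3.75 V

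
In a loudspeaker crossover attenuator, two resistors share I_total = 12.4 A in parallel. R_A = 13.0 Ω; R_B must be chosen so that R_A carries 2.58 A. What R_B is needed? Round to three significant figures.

R_B ≈ 3.42 Ω

Two-branch current divider: I_A = I_total · R_B/(R_A + R_B).
With f = 0.2081, R_B = R_A · f/(1−f) = 13.0 × 0.2627 = 3.415 Ω.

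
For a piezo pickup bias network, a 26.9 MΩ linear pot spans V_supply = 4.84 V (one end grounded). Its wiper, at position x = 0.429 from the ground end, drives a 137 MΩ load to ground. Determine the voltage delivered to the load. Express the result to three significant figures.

Lower segment x·R_p = 11.54 MΩ; upper segment (1−x)·R_p = 15.36 MΩ.
R_L loads the lower segment: effective lower R = 10.64 MΩ.
Then V_out = V_supply · 10.64/(15.36 + 10.64) = 1.981 V.

V_out ≈ 1.98 V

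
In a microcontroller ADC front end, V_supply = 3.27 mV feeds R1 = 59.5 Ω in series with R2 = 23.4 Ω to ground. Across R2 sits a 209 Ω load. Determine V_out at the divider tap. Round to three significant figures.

R2 ‖ R_L = (23.4 × 209)/(23.4 + 209) = 21.04 Ω.
Now apply the divider: V_out = 3.27 × 0.2613 = 0.8544 mV.

V_out ≈ 0.854 mV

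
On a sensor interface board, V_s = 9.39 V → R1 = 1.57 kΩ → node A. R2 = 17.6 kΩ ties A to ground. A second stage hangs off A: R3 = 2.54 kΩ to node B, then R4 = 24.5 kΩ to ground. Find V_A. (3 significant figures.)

V_A ≈ 8.18 V

Node A sees R2 in parallel with the series input of stage 2, R3 + R4 = 27.04 kΩ.
R2 ‖ (R3+R4) = 10.66 kΩ.
So V_A = 9.39 × 0.8716 = 8.185 V.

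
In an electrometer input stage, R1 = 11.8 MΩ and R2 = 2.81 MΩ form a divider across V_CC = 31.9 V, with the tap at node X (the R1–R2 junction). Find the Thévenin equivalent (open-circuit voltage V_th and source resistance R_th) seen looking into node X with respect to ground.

V_th ≈ 6.14 V, R_th ≈ 2.27 MΩ

With X open, the divider is unloaded: V_th = 31.9 × 2.81/14.61 = 6.135 V.
Zeroing V_CC shorts the top of R1 to ground, so R_th = R1 ‖ R2 = 2.270 MΩ.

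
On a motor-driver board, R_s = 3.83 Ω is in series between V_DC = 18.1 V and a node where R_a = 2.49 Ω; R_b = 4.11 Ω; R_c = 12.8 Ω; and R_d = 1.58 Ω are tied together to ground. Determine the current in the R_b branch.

I ≈ 0.711 A

Combine the parallel branches: R_p = (1/2.49 + 1/4.11 + 1/12.8 + 1/1.58)⁻¹ = 0.7375 Ω.
V_A = 18.1 × 0.7375/4.567 = 2.923 V.
Branch current I = V_A/R_b = 2.923/4.11 = 0.7111 A.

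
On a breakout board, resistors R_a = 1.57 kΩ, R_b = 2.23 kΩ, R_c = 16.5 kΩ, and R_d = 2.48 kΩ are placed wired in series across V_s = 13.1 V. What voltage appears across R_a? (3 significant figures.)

ΣR = 1.57 + 2.23 + 16.5 + 2.48 = 22.78 kΩ.
By the voltage-divider rule, V = 13.1 × 1.570/22.78 = 0.9029 V.

V ≈ 0.903 V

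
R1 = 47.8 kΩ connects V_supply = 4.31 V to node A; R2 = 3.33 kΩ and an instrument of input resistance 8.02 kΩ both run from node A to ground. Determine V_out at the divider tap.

R2 ‖ R_L = (3.33 × 8.02)/(3.33 + 8.02) = 2.353 kΩ.
Now apply the divider: V_out = 4.31 × 0.04692 = 0.2022 V.

V_out ≈ 0.202 V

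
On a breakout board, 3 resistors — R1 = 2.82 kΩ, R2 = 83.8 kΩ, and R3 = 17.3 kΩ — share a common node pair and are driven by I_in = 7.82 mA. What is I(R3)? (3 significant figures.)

I ≈ 1.07 mA

Total conductance ΣG = 1/2.82 + 1/83.8 + 1/17.3 = 0.4243 (units of 1/kΩ).
Current divider: I(R3) = I_in · G_k/ΣG = 7.82 × (0.05780/0.4243) = 7.82 × 0.1362 = 1.065 mA.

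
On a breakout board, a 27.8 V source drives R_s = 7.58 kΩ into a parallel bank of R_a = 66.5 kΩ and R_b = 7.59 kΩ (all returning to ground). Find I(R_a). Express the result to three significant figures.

Parallel bank: R_p = 1/(1/66.5 + 1/7.59) = 6.812 kΩ.
V_A by voltage divider: V_A = 27.8 × 6.812/(7.58 + 6.812) = 13.16 V.
Branch current I = V_A/R_a = 13.16/66.5 = 0.1979 mA.
(Equivalently: I_total = 1.932 mA, then current-divider fraction G_k/ΣG = 0.1024.)

I ≈ 0.198 mA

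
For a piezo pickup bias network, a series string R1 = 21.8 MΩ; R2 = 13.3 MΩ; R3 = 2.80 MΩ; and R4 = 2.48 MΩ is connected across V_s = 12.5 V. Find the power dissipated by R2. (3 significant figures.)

Series current I = V_s/ΣR = 12.5/40.38 = 0.3096 µA.
V(R2) = I·R = 4.117 V; P = V·I = 4.117 × 0.3096 = 1.274 µW.

P ≈ 1.27 µW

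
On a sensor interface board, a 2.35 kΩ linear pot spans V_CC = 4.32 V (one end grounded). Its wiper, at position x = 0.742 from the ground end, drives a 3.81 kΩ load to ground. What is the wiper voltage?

Split the track: R_lower = x·R_p = 1.744 kΩ, R_upper = (1−x)·R_p = 0.6063 kΩ.
R_L loads the lower segment: effective lower R = 1.196 kΩ.
V_out = 4.32 × 1.196/(0.6063 + 1.196) = 2.867 V.
(Unloaded: V_out = x·V_CC = 3.21 V.)

V_out ≈ 2.87 V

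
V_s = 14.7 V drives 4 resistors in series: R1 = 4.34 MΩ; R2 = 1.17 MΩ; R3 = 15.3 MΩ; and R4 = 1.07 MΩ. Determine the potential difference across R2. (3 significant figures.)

V ≈ 0.786 V

Total series resistance ΣR = 4.34 + 1.17 + 15.3 + 1.07 = 21.88 MΩ.
By the voltage-divider rule, V = 14.7 × 1.170/21.88 = 0.7861 V.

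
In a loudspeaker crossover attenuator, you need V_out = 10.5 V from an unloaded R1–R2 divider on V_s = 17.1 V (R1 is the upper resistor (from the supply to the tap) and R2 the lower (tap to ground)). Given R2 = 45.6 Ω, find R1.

Required fraction k = V_out/V_s = 0.6140.
R1 = R2·(1/k − 1) = 45.6 × 0.6286 = 28.66 Ω.

R1 ≈ 28.7 Ω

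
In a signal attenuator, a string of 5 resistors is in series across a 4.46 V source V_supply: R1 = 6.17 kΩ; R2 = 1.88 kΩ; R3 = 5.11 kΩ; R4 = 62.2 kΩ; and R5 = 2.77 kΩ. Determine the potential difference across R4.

V ≈ 3.55 V

Series total: ΣR = 6.17 + 1.88 + 5.11 + 62.2 + 2.77 = 78.13 kΩ.
V = V_supply · R/ΣR = 4.46 × 0.7961 = 3.551 V.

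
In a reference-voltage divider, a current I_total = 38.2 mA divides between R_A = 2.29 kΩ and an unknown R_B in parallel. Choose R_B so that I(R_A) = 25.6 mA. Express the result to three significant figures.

R_B ≈ 4.65 kΩ

Two-branch current divider: I_A = I_total · R_B/(R_A + R_B).
With f = 0.6702, R_B = R_A · f/(1−f) = 2.29 × 2.032 = 4.653 kΩ.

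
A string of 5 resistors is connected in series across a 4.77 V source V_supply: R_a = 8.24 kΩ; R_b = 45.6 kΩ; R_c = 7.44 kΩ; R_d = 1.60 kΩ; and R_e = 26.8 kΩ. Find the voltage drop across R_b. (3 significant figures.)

V ≈ 2.43 V

ΣR = 8.24 + 45.6 + 7.44 + 1.60 + 26.8 = 89.68 kΩ.
V = V_supply · R/ΣR = 4.77 × 0.5085 = 2.425 V.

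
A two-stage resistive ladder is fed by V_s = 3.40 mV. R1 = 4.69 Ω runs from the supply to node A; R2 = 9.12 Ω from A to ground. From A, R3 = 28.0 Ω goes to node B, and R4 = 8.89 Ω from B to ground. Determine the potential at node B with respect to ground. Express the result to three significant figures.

Looking into the second stage from A: R3 + R4 = 36.89 Ω appears in parallel with R2.
R2 ‖ (R3+R4) = 7.312 Ω.
First divider: V_A = V_s · 7.312/(4.69 + 7.312) = 2.071 mV.
V_B = V_A × 0.2410 = 0.4992 mV.

V_B ≈ 0.499 mV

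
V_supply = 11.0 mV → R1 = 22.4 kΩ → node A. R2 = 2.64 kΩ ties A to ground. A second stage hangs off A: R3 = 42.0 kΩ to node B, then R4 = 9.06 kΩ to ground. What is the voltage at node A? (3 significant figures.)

The second stage (R3 + R4 = 51.06 kΩ) loads node A in parallel with R2.
R2 ‖ (R3+R4) = 2.510 kΩ.
So V_A = 11.0 × 0.1008 = 1.108 mV.

V_A ≈ 1.11 mV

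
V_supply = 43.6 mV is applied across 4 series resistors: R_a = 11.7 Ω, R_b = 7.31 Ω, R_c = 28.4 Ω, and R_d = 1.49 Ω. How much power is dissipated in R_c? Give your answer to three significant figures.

The common current is I = 43.6/48.90 = 0.8916 mA.
V(R_c) = I·R = 25.32 mV; P = V·I = 25.32 × 0.8916 = 22.58 µW.

P ≈ 22.6 µW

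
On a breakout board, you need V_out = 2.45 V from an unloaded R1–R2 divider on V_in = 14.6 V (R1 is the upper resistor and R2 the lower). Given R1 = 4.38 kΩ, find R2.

R2 ≈ 0.883 kΩ

V_out/V_in = R2/(R1+R2) = 0.1678.
Rearranging, R2 = R1·k/(1−k) = 4.38 × 0.2016 = 0.8832 kΩ.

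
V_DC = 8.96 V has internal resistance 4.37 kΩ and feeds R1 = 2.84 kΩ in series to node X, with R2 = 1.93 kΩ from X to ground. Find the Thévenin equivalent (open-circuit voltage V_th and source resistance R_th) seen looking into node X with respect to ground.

V_th ≈ 1.89 V, R_th ≈ 1.52 kΩ

R1' = 4.37 + 2.84 = 7.210 kΩ (source resistance + R1).
V_th is the unloaded tap voltage: V_DC · R2/(R1'+R2) = 8.96 × 0.2112 = 1.892 V.
Looking into X with the source shorted: R_th = R1'·R2/(R1'+R2) = 7.210 × 1.93/9.140 = 1.522 kΩ.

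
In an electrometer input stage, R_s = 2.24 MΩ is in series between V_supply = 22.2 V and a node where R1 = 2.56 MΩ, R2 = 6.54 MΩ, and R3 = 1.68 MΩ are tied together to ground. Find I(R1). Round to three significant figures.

Equivalent of the parallel group: R_p = 0.8781 MΩ.
V_A = 22.2 × 0.8781/3.118 = 6.252 V.
I(R1) = V_A / R1 = 6.252/2.56 = 2.442 µA.

I ≈ 2.44 µA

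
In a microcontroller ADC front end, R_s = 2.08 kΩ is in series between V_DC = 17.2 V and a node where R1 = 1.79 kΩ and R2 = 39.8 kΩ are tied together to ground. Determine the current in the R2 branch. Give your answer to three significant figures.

I ≈ 0.195 mA

Combine the parallel branches: R_p = (1/1.79 + 1/39.8)⁻¹ = 1.713 kΩ.
V_A = 17.2 × 1.713/3.793 = 7.768 V.
Branch current I = V_A/R2 = 7.768/39.8 = 0.1952 mA.
(Check via current divider: I_total = 4.535 mA; share G_k/ΣG = 0.04304 → same result.)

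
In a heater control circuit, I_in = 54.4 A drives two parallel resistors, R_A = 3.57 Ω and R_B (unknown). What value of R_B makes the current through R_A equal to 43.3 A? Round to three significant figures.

In a two-way split, I_A/I_in = R_B/(R_A + R_B).
43.3/54.4 = R_B/(R_A + R_B) → R_B = R_A · (0.7960)/(1 − 0.7960) = 3.57 × 3.901 = 13.93 Ω.

R_B ≈ 13.9 Ω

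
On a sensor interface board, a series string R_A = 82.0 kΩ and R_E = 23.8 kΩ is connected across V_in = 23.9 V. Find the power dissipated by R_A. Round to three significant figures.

P ≈ 4.18 mW

The common current is I = 23.9/105.8 = 0.2259 mA.
P = I²R = 0.05103 × 82.0 = 4.184 mW.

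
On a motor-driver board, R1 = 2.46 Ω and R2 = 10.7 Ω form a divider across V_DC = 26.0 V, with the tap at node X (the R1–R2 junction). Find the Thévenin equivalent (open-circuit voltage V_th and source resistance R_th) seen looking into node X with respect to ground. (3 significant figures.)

Open-circuit (no load on X): V_th = V_DC · R2/(R1 + R2) = 26.0 × 10.7/(2.460 + 10.7) = 21.14 V.
With V_DC suppressed (replaced by a short), R_th = R1 ‖ R2 = (2.460 × 10.7)/(2.460 + 10.7) = 2.000 Ω.

V_th ≈ 21.1 V, R_th ≈ 2.00 Ω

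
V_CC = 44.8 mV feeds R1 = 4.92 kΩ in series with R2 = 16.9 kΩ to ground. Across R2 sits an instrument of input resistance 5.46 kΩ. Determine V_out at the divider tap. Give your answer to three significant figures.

V_out ≈ 20.4 mV

The load sits in parallel with R2, giving an effective lower resistance R2' = R2·R_L/(R2+R_L) = 4.127 kΩ.
Voltage divider with the loaded lower leg: V_out = 44.8 × 4.127/(4.92 + 4.127) = 44.8 × 0.4562 = 20.44 mV.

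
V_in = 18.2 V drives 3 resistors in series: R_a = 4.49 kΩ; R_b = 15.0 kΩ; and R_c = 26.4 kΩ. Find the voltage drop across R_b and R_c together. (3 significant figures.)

Series total: ΣR = 4.49 + 15.0 + 26.4 = 45.89 kΩ.
R_{R_b..R_c} = 15.0 + 26.4 = 41.40 kΩ.
Voltage divider: V = V_in · (41.40 / 45.89) = 18.2 × 0.9022 = 16.42 V.

V ≈ 16.4 V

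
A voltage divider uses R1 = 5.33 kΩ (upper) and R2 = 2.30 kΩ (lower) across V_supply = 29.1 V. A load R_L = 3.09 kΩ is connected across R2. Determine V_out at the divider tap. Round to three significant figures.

R2 ‖ R_L = (2.30 × 3.09)/(2.30 + 3.09) = 1.319 kΩ.
Now apply the divider: V_out = 29.1 × 0.1983 = 5.771 V.
(Unloaded it would be 8.77 V; the load pulls it down.)

V_out ≈ 5.77 V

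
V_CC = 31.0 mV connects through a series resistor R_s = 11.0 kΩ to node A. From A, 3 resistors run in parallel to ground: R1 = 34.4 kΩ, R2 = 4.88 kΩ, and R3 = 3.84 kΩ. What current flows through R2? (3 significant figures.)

Equivalent of the parallel group: R_p = 2.023 kΩ.
Node voltage V_A = V_CC · R_p/(R_s + R_p) = 31.0 × 0.1553 = 4.815 mV.
I(R2) = V_A / R2 = 4.815/4.88 = 0.9866 µA.

I ≈ 0.987 µA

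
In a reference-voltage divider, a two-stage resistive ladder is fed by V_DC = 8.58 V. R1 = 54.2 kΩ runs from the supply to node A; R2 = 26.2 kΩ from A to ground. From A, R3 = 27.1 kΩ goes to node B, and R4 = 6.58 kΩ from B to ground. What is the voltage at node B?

V_B ≈ 0.358 V

The second stage (R3 + R4 = 33.68 kΩ) loads node A in parallel with R2.
R2 ‖ (R3+R4) = 14.74 kΩ.
First divider: V_A = V_DC · 14.74/(54.2 + 14.74) = 1.834 V.
V_B = V_A × 0.1954 = 0.3583 V.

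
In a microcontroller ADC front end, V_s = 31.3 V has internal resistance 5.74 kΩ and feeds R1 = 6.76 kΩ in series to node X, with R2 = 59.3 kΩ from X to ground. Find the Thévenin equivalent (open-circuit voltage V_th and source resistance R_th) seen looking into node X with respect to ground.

V_th ≈ 25.9 V, R_th ≈ 10.3 kΩ

R1' = 5.74 + 6.76 = 12.50 kΩ (source resistance + R1).
V_th is the unloaded tap voltage: V_s · R2/(R1'+R2) = 31.3 × 0.8259 = 25.85 V.
With V_s suppressed (replaced by a short), R_th = R1' ‖ R2 = (12.50 × 59.3)/(12.50 + 59.3) = 10.32 kΩ.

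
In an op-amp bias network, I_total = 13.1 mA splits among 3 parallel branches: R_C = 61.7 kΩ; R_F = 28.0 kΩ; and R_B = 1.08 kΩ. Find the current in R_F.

I ≈ 0.478 mA

Total conductance ΣG = 1/61.7 + 1/28.0 + 1/1.08 = 0.9778 (units of 1/kΩ).
R_F takes the fraction G_k/ΣG = 0.03571/0.9778 = 0.03652, so I = 13.1 × 0.03652 = 0.4785 mA.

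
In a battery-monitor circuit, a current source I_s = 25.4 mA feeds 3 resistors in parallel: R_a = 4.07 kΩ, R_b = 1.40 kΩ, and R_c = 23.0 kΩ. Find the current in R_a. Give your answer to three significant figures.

I ≈ 6.22 mA

Total conductance ΣG = 1/4.07 + 1/1.40 + 1/23.0 = 1.003 (units of 1/kΩ).
By the current-divider rule, I = I_s · G_k/ΣG = 25.4 × 0.2449 = 6.219 mA.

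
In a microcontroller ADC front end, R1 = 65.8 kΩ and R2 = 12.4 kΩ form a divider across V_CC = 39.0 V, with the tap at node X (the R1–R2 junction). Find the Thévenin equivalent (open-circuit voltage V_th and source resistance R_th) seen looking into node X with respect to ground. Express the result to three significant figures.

V_th is the unloaded tap voltage: V_CC · R2/(R1+R2) = 39.0 × 0.1586 = 6.184 V.
Zeroing V_CC shorts the top of R1 to ground, so R_th = R1 ‖ R2 = 10.43 kΩ.

V_th ≈ 6.18 V, R_th ≈ 10.4 kΩ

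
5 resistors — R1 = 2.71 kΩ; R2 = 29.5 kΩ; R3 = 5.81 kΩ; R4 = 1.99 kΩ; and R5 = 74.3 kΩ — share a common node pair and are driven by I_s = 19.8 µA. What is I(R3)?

I ≈ 3.12 µA

Conductances: ΣG = 1/2.71 + 1/29.5 + 1/5.81 + 1/1.99 + 1/74.3 = 1.091 (1/kΩ).
By the current-divider rule, I = I_s · G_k/ΣG = 19.8 × 0.1578 = 3.124 µA.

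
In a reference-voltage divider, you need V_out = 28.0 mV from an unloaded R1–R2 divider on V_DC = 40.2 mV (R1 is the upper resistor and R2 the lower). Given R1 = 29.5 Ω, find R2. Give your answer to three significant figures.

R2 ≈ 67.7 Ω

Required fraction k = V_out/V_DC = 0.6965.
So R2 = R1 · V_out/(V_DC − V_out) = 29.5 × 28.0/(40.2 − 28.0) = 29.5 × 2.295 = 67.70 Ω.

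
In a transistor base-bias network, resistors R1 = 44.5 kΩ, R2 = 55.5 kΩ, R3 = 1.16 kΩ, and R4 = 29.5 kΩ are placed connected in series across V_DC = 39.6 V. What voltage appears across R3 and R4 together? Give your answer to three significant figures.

Series total: ΣR = 44.5 + 55.5 + 1.16 + 29.5 = 130.7 kΩ.
R_{R3..R4} = 1.16 + 29.5 = 30.66 kΩ.
V = V_DC · R/ΣR = 39.6 × 0.2347 = 9.292 V.

V ≈ 9.29 V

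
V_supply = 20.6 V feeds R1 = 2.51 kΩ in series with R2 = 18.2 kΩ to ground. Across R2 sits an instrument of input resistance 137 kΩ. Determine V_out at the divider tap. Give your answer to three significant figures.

V_out ≈ 17.8 V

R2 ‖ R_L = (18.2 × 137)/(18.2 + 137) = 16.07 kΩ.
Voltage divider with the loaded lower leg: V_out = 20.6 × 16.07/(2.51 + 16.07) = 20.6 × 0.8649 = 17.82 V.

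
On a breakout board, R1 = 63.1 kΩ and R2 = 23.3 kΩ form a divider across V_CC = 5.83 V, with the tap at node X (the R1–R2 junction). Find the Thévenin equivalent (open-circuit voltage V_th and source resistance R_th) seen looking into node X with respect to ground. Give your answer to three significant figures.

V_th ≈ 1.57 V, R_th ≈ 17.0 kΩ

V_th is the unloaded tap voltage: V_CC · R2/(R1+R2) = 5.83 × 0.2697 = 1.572 V.
Zeroing V_CC shorts the top of R1 to ground, so R_th = R1 ‖ R2 = 17.02 kΩ.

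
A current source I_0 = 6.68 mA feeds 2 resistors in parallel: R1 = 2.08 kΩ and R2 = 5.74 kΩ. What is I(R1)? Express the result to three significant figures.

For two parallel branches, I_k = I_0 · (other R)/(sum of R).
I(R1) = 6.68 × 5.74/(2.08 + 5.74) = 6.68 × 0.7340 = 4.903 mA.

I ≈ 4.90 mA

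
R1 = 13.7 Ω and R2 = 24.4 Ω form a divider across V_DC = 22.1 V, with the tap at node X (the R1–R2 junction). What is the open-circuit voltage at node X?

With X open, the divider is unloaded: V_th = 22.1 × 24.4/38.10 = 14.15 V.

V_th ≈ 14.2 V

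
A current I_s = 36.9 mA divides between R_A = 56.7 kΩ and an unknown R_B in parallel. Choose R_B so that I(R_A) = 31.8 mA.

In a two-way split, I_A/I_s = R_B/(R_A + R_B).
With f = 0.8618, R_B = R_A · f/(1−f) = 56.7 × 6.235 = 353.5 kΩ.

R_B ≈ 354 kΩ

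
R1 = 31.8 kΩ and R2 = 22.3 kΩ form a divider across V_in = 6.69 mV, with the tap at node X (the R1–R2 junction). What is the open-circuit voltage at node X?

V_th ≈ 2.76 mV

Open-circuit (no load on X): V_th = V_in · R2/(R1 + R2) = 6.69 × 22.3/(31.80 + 22.3) = 2.758 mV.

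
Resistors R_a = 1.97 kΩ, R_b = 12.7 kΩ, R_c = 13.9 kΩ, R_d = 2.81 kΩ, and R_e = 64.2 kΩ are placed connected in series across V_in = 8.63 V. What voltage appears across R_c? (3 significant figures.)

V ≈ 1.26 V

Total series resistance ΣR = 1.97 + 12.7 + 13.9 + 2.81 + 64.2 = 95.58 kΩ.
V = V_in · R/ΣR = 8.63 × 0.1454 = 1.255 V.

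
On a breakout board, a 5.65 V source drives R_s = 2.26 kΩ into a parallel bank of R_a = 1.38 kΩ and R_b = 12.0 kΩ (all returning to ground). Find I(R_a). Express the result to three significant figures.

Parallel bank: R_p = 1/(1/1.38 + 1/12.0) = 1.238 kΩ.
Node voltage V_A = V_CC · R_p/(R_s + R_p) = 5.65 × 0.3539 = 1.999 V.
Branch current I = V_A/R_a = 1.999/1.38 = 1.449 mA.

I ≈ 1.45 mA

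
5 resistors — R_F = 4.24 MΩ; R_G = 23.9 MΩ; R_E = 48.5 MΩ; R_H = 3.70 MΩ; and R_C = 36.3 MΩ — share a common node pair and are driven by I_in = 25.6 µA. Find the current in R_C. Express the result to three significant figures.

I ≈ 1.18 µA

Conductances: ΣG = 1/4.24 + 1/23.9 + 1/48.5 + 1/3.70 + 1/36.3 = 0.5961 (1/MΩ).
R_C takes the fraction G_k/ΣG = 0.02755/0.5961 = 0.04621, so I = 25.6 × 0.04621 = 1.183 µA.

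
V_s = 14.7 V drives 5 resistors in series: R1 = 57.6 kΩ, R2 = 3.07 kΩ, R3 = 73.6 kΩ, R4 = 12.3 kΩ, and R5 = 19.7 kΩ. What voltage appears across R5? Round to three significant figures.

ΣR = 57.6 + 3.07 + 73.6 + 12.3 + 19.7 = 166.3 kΩ.
Voltage divider: V = V_s · (19.70 / 166.3) = 14.7 × 0.1185 = 1.742 V.

V ≈ 1.74 V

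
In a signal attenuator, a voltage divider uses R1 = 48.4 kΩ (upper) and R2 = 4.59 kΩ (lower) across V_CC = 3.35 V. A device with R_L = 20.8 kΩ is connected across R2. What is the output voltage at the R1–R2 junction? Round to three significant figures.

V_out ≈ 0.242 V

First combine the lower leg with the load: R2 ‖ R_L = 3.760 kΩ.
Voltage divider with the loaded lower leg: V_out = 3.35 × 3.760/(48.4 + 3.760) = 3.35 × 0.07209 = 0.2415 V.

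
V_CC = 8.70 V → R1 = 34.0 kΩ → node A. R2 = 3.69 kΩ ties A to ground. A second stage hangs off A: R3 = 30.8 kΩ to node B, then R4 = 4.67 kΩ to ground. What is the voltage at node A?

V_A ≈ 0.779 V

Node A sees R2 in parallel with the series input of stage 2, R3 + R4 = 35.47 kΩ.
R2 ‖ (R3+R4) = 3.342 kΩ.
So V_A = 8.70 × 0.08950 = 0.7787 V.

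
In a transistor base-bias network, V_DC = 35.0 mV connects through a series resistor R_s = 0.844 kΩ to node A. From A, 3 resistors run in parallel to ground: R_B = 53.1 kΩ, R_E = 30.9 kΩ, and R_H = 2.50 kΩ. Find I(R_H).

I ≈ 10.1 µA

Parallel bank: R_p = 1/(1/53.1 + 1/30.9 + 1/2.50) = 2.216 kΩ.
V_A = 35.0 × 2.216/3.060 = 25.35 mV.
I(R_H) = V_A / R_H = 25.35/2.50 = 10.14 µA.
(Equivalently: I_total = 11.44 µA, then current-divider fraction G_k/ΣG = 0.8865.)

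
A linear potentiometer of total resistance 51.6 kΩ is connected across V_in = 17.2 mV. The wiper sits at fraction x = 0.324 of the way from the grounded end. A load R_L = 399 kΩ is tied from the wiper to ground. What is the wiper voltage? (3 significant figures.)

The pot divides into 34.88 kΩ above the wiper and 16.72 kΩ below.
R_L loads the lower segment: effective lower R = 16.05 kΩ.
Loaded-divider output: V_out = 17.2 × 0.3151 = 5.419 mV.

V_out ≈ 5.42 mV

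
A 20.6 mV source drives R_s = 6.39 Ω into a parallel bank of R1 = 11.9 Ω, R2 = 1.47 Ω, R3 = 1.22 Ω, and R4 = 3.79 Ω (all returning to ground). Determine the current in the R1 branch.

I ≈ 0.135 mA

Parallel bank: R_p = 1/(1/11.9 + 1/1.47 + 1/1.22 + 1/3.79) = 0.5412 Ω.
Node voltage V_A = V_in · R_p/(R_s + R_p) = 20.6 × 0.07808 = 1.608 mV.
Branch current I = V_A/R1 = 1.608/11.9 = 0.1352 mA.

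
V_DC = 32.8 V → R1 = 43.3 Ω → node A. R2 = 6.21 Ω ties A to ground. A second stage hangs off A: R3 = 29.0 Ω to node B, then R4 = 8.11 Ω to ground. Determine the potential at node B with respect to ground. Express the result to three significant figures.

Node A sees R2 in parallel with the series input of stage 2, R3 + R4 = 37.11 Ω.
Effective lower resistance at A: R2 ‖ 37.11 = 5.320 Ω.
V_A = 32.8 × 5.320/(43.3 + 5.320) = 3.589 V.
Stage 2 is unloaded, so V_B = V_A · R4/(R3+R4) = 3.589 × 8.11/37.11 = 0.7843 V.

V_B ≈ 0.784 V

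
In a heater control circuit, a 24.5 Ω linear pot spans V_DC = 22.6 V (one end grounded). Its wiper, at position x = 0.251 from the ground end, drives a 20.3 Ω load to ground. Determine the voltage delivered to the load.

Split the track: R_lower = x·R_p = 6.149 Ω, R_upper = (1−x)·R_p = 18.35 Ω.
R_L loads the lower segment: effective lower R = 4.720 Ω.
V_out = 22.6 × 4.720/(18.35 + 4.720) = 4.624 V.

V_out ≈ 4.62 V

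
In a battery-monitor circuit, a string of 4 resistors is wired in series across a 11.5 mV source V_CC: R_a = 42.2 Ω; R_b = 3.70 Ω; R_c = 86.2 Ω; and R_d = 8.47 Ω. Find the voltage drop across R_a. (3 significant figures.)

V ≈ 3.45 mV

ΣR = 42.2 + 3.70 + 86.2 + 8.47 = 140.6 Ω.
V = V_CC · R/ΣR = 11.5 × 0.3002 = 3.452 mV.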